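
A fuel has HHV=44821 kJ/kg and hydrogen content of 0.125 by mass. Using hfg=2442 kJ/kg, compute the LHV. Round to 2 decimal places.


LHV = HHV - hfg * 9 * H
Water correction = 2442 * 9 * 0.125 = 2747.250 kJ/kg
LHV = 44821 - 2747.250 = 42073.75 kJ/kg


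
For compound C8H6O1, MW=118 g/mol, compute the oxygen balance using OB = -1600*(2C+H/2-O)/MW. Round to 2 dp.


OB = -1600 * (2C + H/2 - O) / MW
Inner = 2*8 + 6/2 - 1 = 18.00
OB = -1600 * 18.00 / 118 = -244.07%


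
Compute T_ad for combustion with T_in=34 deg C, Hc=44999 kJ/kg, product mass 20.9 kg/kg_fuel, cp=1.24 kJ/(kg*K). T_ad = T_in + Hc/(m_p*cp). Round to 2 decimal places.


T_ad = T_in + Hc / (m_p * cp)
Denominator = 20.9 * 1.24 = 25.9160
Temperature rise = 44999 / 25.9160 = 1736.34 K
T_ad = 34 + 1736.34 = 1770.34 deg C


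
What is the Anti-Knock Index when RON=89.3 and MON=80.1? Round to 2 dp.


AKI = (RON + MON) / 2
AKI = (89.3 + 80.1) / 2
AKI = 169.4 / 2 = 84.70


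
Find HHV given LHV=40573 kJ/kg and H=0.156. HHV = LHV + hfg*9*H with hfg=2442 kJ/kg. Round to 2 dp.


HHV = LHV + hfg * 9 * H
Water addition = 2442 * 9 * 0.156 = 3428.568 kJ/kg
HHV = 40573 + 3428.568 = 44001.57 kJ/kg


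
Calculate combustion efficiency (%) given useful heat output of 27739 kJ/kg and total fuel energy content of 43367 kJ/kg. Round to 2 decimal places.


Efficiency = (Q_useful / Q_fuel) * 100
Efficiency = (27739 / 43367) * 100
Efficiency = 0.6396 * 100 = 63.96%


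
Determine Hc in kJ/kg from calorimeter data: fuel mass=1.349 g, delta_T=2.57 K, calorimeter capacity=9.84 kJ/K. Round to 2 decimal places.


Hc = C_cal * delta_T / m_fuel
Q_released = 9.84 * 2.57 = 25.2888 kJ
m_fuel = 1.349 g = 1.349/1000 kg = 0.001349 kg
Hc = 25.2888 / 0.001349 = 18746.33 kJ/kg


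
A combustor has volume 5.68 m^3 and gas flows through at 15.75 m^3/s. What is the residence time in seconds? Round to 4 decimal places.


tau = V / Q_flow
tau = 5.68 / 15.75 = 0.3606 s


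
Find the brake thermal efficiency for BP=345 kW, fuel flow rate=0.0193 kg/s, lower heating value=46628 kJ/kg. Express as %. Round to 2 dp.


eta_BTE = (BP / (mf * LHV)) * 100
Denominator = 0.0193 * 46628 = 899.9204 kW
eta_BTE = (345 / 899.9204) * 100 = 38.34%


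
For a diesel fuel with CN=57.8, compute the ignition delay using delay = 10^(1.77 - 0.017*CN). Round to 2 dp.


delay = 10^(1.77 - 0.017*CN)
Exponent = 1.77 - 0.017*57.8 = 0.7874
delay = 10^0.7874 = 6.13 ms


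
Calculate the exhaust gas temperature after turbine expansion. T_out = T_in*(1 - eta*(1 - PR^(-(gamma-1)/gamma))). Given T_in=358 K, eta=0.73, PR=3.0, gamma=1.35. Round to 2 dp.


T_out = T_in * (1 - eta * (1 - PR^(-(gamma-1)/gamma)))
Exponent = -(1.35-1)/1.35 = -0.25925926
PR^exp = 3.0^(-0.25925926) = 0.75214556
Factor = 1 - 0.73*(1 - 0.75214556) = 0.81906626
T_out = 358 * 0.81906626 = 293.23 K


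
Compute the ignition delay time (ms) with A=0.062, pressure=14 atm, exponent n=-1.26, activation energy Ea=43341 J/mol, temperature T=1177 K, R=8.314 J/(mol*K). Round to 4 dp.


tau = A * P^n * exp(Ea/(R*T))
P^n = 14^(-1.26) = 0.03596488
Ea/(R*T) = 43341/(8.314*1177) = 4.429069
exp(Ea/(R*T)) = 83.853312
tau = 0.062 * 0.03596488 * 83.853312 = 0.1870 ms


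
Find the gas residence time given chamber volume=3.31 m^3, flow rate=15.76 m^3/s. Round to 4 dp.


tau = V / Q_flow
tau = 3.31 / 15.76 = 0.2100 s


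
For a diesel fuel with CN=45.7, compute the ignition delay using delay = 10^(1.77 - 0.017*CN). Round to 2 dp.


delay = 10^(1.77 - 0.017*CN)
Exponent = 1.77 - 0.017*45.7 = 0.9931
delay = 10^0.9931 = 9.84 ms


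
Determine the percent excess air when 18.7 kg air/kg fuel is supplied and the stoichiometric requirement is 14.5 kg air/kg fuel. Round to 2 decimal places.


Excess air = actual - stoichiometric = 18.7 - 14.5 = 4.20 kg/kg fuel
Excess air % = (excess / stoich) * 100 = (4.20 / 14.5) * 100 = 28.97%


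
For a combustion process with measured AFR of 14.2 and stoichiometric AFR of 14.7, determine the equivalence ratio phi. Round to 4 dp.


phi = AFR_stoich / AFR_actual
phi = 14.7 / 14.2 = 1.0352


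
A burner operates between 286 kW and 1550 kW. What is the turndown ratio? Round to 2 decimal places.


TDR = Q_max / Q_min
TDR = 1550 / 286 = 5.42


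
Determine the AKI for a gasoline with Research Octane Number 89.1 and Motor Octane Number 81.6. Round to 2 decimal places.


AKI = (RON + MON) / 2
AKI = (89.1 + 81.6) / 2
AKI = 170.7 / 2 = 85.35


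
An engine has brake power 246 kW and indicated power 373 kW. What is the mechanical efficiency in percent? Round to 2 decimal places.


eta_mech = (BP / IP) * 100
Ratio = 246 / 373 = 0.6595
eta_mech = 0.6595 * 100 = 65.95%


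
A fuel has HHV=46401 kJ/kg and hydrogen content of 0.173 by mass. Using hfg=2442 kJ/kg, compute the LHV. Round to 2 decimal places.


LHV = HHV - hfg * 9 * H
Water correction = 2442 * 9 * 0.173 = 3802.194 kJ/kg
LHV = 46401 - 3802.194 = 42598.81 kJ/kg


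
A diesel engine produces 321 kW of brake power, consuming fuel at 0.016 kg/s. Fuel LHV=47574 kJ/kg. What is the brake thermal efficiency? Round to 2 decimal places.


eta_BTE = (BP / (mf * LHV)) * 100
Denominator = 0.016 * 47574 = 761.1840 kW
eta_BTE = (321 / 761.1840) * 100 = 42.17%


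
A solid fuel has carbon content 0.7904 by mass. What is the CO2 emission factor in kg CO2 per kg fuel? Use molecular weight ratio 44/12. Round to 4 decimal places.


EF = C_frac * (M_CO2 / M_C)
EF = 0.7904 * (44/12)
EF = 0.7904 * 3.666667 = 2.8981 kg_CO2/kg_fuel


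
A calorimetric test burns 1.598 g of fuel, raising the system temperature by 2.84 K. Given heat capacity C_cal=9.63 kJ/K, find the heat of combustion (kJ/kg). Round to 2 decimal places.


Hc = C_cal * delta_T / m_fuel
Q_released = 9.63 * 2.84 = 27.3492 kJ
m_fuel = 1.598 g = 1.598/1000 kg = 0.001598 kg
Hc = 27.3492 / 0.001598 = 17114.64 kJ/kg


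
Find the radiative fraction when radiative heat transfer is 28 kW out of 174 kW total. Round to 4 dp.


f_rad = Q_rad / Q_total
f_rad = 28 / 174 = 0.1609


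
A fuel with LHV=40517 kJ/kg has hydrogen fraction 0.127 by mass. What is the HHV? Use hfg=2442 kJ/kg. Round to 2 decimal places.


HHV = LHV + hfg * 9 * H
Water addition = 2442 * 9 * 0.127 = 2791.206 kJ/kg
HHV = 40517 + 2791.206 = 43308.21 kJ/kg


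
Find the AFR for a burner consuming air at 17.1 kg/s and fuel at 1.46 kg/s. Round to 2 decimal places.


AFR = m_air / m_fuel
AFR = 17.1 / 1.46 = 11.71


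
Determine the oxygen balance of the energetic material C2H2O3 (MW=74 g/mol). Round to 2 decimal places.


OB = -1600 * (2C + H/2 - O) / MW
Inner = 2*2 + 2/2 - 3 = 2.00
OB = -1600 * 2.00 / 74 = -43.24%


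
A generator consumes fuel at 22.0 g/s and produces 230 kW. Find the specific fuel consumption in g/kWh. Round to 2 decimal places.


SFC = (mf / BP) * 3600
Rate = 22.0 / 230 = 0.095652 g/(s*kW)
SFC = 0.095652 * 3600 = 344.35 g/kWh


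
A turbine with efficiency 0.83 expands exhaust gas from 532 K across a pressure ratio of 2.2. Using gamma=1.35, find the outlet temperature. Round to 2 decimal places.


T_out = T_in * (1 - eta * (1 - PR^(-(gamma-1)/gamma)))
Exponent = -(1.35-1)/1.35 = -0.25925926
PR^exp = 2.2^(-0.25925926) = 0.81512413
Factor = 1 - 0.83*(1 - 0.81512413) = 0.84655303
T_out = 532 * 0.84655303 = 450.37 K


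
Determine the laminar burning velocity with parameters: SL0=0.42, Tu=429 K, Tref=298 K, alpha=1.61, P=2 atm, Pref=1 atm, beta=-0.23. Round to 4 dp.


SL = SL0 * (Tu/Tref)^alpha * (P/Pref)^beta
T ratio = 429/298 = 1.43959732
(T ratio)^alpha = 1.43959732^1.61 = 1.797910
(P/Pref)^beta = 2^(-0.23) = 0.852635
SL = 0.42 * 1.797910 * 0.852635 = 0.6438 m/s


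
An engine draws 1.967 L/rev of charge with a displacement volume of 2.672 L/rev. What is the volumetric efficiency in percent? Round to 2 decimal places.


eta_v = (V_actual / V_disp) * 100
Ratio = 1.967 / 2.672 = 0.7362
eta_v = 0.7362 * 100 = 73.62%


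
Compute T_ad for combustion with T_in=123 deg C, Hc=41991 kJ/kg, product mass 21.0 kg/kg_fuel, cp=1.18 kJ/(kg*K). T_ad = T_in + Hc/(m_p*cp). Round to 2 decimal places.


T_ad = T_in + Hc / (m_p * cp)
Denominator = 21.0 * 1.18 = 24.7800
Temperature rise = 41991 / 24.7800 = 1694.55 K
T_ad = 123 + 1694.55 = 1817.55 deg C


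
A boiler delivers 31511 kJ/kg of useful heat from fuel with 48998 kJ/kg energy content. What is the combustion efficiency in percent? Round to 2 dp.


Efficiency = (Q_useful / Q_fuel) * 100
Efficiency = (31511 / 48998) * 100
Efficiency = 0.6431 * 100 = 64.31%


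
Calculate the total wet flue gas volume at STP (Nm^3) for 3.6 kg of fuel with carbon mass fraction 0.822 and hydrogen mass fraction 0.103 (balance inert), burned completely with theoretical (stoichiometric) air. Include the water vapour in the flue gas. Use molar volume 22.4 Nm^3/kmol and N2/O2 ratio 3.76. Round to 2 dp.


Per kg fuel: CO2 = (C/12 kmol)*22.4 = (0.822/12)*22.4 = 1.53440 Nm^3
Per kg fuel: H2O = (H/2 kmol)*22.4 = (0.103/2)*22.4 = 1.15360 Nm^3
O2 needed per kg fuel = C/12 + H/4 = 0.822/12 + 0.103/4 = 0.09425000 kmol
Per kg fuel: N2 = O2*3.76*22.4 = 0.09425000*3.76*22.4 = 7.93811 Nm^3
Total per kg = 1.53440 + 1.15360 + 7.93811 = 10.62611 Nm^3
Total = 10.62611 * 3.6 = 38.25 Nm^3


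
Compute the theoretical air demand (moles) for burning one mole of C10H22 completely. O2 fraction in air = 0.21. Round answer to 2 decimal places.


Balanced combustion: C10H22 + 15.5 O2 -> 10 CO2 + 11 H2O
O2 needed = C + H/4 = 10 + 22/4 = 15.50 moles
Air moles = O2 / 0.21 = 15.50 / 0.21 = 73.81 moles air


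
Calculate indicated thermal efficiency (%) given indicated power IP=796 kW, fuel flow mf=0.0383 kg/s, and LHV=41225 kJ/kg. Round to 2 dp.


eta_ith = (IP / (mf * LHV)) * 100
Denominator = 0.0383 * 41225 = 1578.9175 kW
eta_ith = (796 / 1578.9175) * 100 = 50.41%


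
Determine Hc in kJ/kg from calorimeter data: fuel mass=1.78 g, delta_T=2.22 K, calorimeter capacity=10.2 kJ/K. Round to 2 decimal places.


Hc = C_cal * delta_T / m_fuel
Q_released = 10.2 * 2.22 = 22.6440 kJ
m_fuel = 1.78 g = 1.78/1000 kg = 0.001780 kg
Hc = 22.6440 / 0.001780 = 12721.35 kJ/kg


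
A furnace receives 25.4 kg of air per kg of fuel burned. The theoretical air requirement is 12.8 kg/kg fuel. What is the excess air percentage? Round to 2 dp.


Excess air = actual - stoichiometric = 25.4 - 12.8 = 12.60 kg/kg fuel
Excess air % = (excess / stoich) * 100 = (12.60 / 12.8) * 100 = 98.44%


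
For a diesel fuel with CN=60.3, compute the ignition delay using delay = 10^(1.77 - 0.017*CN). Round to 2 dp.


delay = 10^(1.77 - 0.017*CN)
Exponent = 1.77 - 0.017*60.3 = 0.7449
delay = 10^0.7449 = 5.56 ms


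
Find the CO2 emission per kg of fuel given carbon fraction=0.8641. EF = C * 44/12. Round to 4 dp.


EF = C_frac * (M_CO2 / M_C)
EF = 0.8641 * (44/12)
EF = 0.8641 * 3.666667 = 3.1684 kg_CO2/kg_fuel


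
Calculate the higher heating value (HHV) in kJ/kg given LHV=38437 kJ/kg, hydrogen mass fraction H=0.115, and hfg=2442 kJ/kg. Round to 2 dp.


HHV = LHV + hfg * 9 * H
Water addition = 2442 * 9 * 0.115 = 2527.470 kJ/kg
HHV = 38437 + 2527.470 = 40964.47 kJ/kg


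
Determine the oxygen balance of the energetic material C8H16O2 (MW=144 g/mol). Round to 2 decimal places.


OB = -1600 * (2C + H/2 - O) / MW
Inner = 2*8 + 16/2 - 2 = 22.00
OB = -1600 * 22.00 / 144 = -244.44%


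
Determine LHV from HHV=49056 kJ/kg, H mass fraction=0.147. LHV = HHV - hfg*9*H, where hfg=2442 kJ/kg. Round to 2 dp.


LHV = HHV - hfg * 9 * H
Water correction = 2442 * 9 * 0.147 = 3230.766 kJ/kg
LHV = 49056 - 3230.766 = 45825.23 kJ/kg


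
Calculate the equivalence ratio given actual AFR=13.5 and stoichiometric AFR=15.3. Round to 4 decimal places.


phi = AFR_stoich / AFR_actual
phi = 15.3 / 13.5 = 1.1333


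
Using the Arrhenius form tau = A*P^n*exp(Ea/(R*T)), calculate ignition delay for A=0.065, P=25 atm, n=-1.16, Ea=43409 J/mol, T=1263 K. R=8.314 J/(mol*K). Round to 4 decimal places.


tau = A * P^n * exp(Ea/(R*T))
P^n = 25^(-1.16) = 0.02389954
Ea/(R*T) = 43409/(8.314*1263) = 4.133961
exp(Ea/(R*T)) = 62.424719
tau = 0.065 * 0.02389954 * 62.424719 = 0.0970 ms


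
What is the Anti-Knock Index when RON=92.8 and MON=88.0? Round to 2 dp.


AKI = (RON + MON) / 2
AKI = (92.8 + 88.0) / 2
AKI = 180.8 / 2 = 90.40


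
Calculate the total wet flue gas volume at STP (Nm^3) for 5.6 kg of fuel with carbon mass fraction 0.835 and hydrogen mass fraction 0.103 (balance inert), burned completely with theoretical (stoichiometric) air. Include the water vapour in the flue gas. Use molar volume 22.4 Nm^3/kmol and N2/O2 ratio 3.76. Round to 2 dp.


Per kg fuel: CO2 = (C/12 kmol)*22.4 = (0.835/12)*22.4 = 1.55867 Nm^3
Per kg fuel: H2O = (H/2 kmol)*22.4 = (0.103/2)*22.4 = 1.15360 Nm^3
O2 needed per kg fuel = C/12 + H/4 = 0.835/12 + 0.103/4 = 0.09533333 kmol
Per kg fuel: N2 = O2*3.76*22.4 = 0.09533333*3.76*22.4 = 8.02935 Nm^3
Total per kg = 1.55867 + 1.15360 + 8.02935 = 10.74162 Nm^3
Total = 10.74162 * 5.6 = 60.15 Nm^3


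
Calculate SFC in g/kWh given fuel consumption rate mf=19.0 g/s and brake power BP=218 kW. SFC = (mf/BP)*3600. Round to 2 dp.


SFC = (mf / BP) * 3600
Rate = 19.0 / 218 = 0.087156 g/(s*kW)
SFC = 0.087156 * 3600 = 313.76 g/kWh


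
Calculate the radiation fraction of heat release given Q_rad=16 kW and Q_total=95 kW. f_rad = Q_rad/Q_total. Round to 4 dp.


f_rad = Q_rad / Q_total
f_rad = 16 / 95 = 0.1684


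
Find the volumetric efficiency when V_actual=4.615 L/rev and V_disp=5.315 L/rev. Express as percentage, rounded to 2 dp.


eta_v = (V_actual / V_disp) * 100
Ratio = 4.615 / 5.315 = 0.8683
eta_v = 0.8683 * 100 = 86.83%


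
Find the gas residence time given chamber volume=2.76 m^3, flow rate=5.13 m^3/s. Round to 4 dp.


tau = V / Q_flow
tau = 2.76 / 5.13 = 0.5380 s


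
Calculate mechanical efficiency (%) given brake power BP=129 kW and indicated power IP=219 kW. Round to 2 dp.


eta_mech = (BP / IP) * 100
Ratio = 129 / 219 = 0.5890
eta_mech = 0.5890 * 100 = 58.90%


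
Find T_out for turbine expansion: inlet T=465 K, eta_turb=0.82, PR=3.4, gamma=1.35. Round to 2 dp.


T_out = T_in * (1 - eta * (1 - PR^(-(gamma-1)/gamma)))
Exponent = -(1.35-1)/1.35 = -0.25925926
PR^exp = 3.4^(-0.25925926) = 0.72813041
Factor = 1 - 0.82*(1 - 0.72813041) = 0.77706694
T_out = 465 * 0.77706694 = 361.34 K


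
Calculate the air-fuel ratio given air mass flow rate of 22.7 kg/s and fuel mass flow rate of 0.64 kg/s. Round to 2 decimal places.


AFR = m_air / m_fuel
AFR = 22.7 / 0.64 = 35.47


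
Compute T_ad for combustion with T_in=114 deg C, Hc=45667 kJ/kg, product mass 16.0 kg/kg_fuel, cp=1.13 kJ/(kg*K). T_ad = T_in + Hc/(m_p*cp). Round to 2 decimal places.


T_ad = T_in + Hc / (m_p * cp)
Denominator = 16.0 * 1.13 = 18.0800
Temperature rise = 45667 / 18.0800 = 2525.83 K
T_ad = 114 + 2525.83 = 2639.83 deg C


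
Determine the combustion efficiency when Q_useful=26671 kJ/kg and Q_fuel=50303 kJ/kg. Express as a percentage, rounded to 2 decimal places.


Efficiency = (Q_useful / Q_fuel) * 100
Efficiency = (26671 / 50303) * 100
Efficiency = 0.5302 * 100 = 53.02%


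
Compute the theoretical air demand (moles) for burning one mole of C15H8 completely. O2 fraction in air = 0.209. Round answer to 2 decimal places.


Balanced combustion: C15H8 + 17 O2 -> 15 CO2 + 4 H2O
O2 needed = C + H/4 = 15 + 8/4 = 17.00 moles
Air moles = O2 / 0.209 = 17.00 / 0.209 = 81.34 moles air


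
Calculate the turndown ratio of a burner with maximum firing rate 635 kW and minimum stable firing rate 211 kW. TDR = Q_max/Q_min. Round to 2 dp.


TDR = Q_max / Q_min
TDR = 635 / 211 = 3.01


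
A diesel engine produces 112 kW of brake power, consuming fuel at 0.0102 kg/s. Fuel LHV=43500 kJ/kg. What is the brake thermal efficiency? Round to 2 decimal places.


eta_BTE = (BP / (mf * LHV)) * 100
Denominator = 0.0102 * 43500 = 443.7000 kW
eta_BTE = (112 / 443.7000) * 100 = 25.24%


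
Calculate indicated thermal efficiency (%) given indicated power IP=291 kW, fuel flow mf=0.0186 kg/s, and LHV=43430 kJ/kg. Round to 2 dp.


eta_ith = (IP / (mf * LHV)) * 100
Denominator = 0.0186 * 43430 = 807.7980 kW
eta_ith = (291 / 807.7980) * 100 = 36.02%


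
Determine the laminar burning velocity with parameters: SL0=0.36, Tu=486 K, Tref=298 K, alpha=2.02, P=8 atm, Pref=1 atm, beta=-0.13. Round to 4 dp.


SL = SL0 * (Tu/Tref)^alpha * (P/Pref)^beta
T ratio = 486/298 = 1.63087248
(T ratio)^alpha = 1.63087248^2.02 = 2.685891
(P/Pref)^beta = 8^(-0.13) = 0.763130
SL = 0.36 * 2.685891 * 0.763130 = 0.7379 m/s


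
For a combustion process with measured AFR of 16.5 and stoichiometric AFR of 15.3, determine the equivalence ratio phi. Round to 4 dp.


phi = AFR_stoich / AFR_actual
phi = 15.3 / 16.5 = 0.9273


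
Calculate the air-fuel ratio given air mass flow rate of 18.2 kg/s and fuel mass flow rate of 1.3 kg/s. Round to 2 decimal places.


AFR = m_air / m_fuel
AFR = 18.2 / 1.3 = 14.00


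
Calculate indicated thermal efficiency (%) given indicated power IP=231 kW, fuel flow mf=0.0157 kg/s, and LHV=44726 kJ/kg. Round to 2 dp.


eta_ith = (IP / (mf * LHV)) * 100
Denominator = 0.0157 * 44726 = 702.1982 kW
eta_ith = (231 / 702.1982) * 100 = 32.90%


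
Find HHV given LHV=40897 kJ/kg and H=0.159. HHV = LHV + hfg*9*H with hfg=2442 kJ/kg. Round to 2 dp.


HHV = LHV + hfg * 9 * H
Water addition = 2442 * 9 * 0.159 = 3494.502 kJ/kg
HHV = 40897 + 3494.502 = 44391.50 kJ/kg


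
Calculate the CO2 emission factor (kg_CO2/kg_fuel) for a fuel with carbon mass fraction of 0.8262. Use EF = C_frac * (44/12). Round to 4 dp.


EF = C_frac * (M_CO2 / M_C)
EF = 0.8262 * (44/12)
EF = 0.8262 * 3.666667 = 3.0294 kg_CO2/kg_fuel


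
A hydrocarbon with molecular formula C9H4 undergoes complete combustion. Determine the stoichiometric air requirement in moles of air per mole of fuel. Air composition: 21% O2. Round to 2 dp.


Balanced combustion: C9H4 + 10 O2 -> 9 CO2 + 2 H2O
O2 needed = C + H/4 = 9 + 4/4 = 10.00 moles
Air moles = O2 / 0.21 = 10.00 / 0.21 = 47.62 moles air


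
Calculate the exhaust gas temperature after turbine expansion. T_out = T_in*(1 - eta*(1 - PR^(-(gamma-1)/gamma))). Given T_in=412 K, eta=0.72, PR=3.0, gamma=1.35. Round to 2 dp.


T_out = T_in * (1 - eta * (1 - PR^(-(gamma-1)/gamma)))
Exponent = -(1.35-1)/1.35 = -0.25925926
PR^exp = 3.0^(-0.25925926) = 0.75214556
Factor = 1 - 0.72*(1 - 0.75214556) = 0.82154480
T_out = 412 * 0.82154480 = 338.48 K


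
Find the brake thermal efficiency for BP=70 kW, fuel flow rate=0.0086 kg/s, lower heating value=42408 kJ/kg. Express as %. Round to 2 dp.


eta_BTE = (BP / (mf * LHV)) * 100
Denominator = 0.0086 * 42408 = 364.7088 kW
eta_BTE = (70 / 364.7088) * 100 = 19.19%


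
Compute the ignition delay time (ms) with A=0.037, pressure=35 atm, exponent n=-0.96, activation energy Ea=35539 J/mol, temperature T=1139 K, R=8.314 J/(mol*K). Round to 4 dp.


tau = A * P^n * exp(Ea/(R*T))
P^n = 35^(-0.96) = 0.03293781
Ea/(R*T) = 35539/(8.314*1139) = 3.752939
exp(Ea/(R*T)) = 42.646218
tau = 0.037 * 0.03293781 * 42.646218 = 0.0520 ms


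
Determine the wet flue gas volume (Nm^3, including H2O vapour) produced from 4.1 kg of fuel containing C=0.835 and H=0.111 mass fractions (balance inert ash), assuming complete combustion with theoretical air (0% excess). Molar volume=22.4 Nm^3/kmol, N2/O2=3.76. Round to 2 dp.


Per kg fuel: CO2 = (C/12 kmol)*22.4 = (0.835/12)*22.4 = 1.55867 Nm^3
Per kg fuel: H2O = (H/2 kmol)*22.4 = (0.111/2)*22.4 = 1.24320 Nm^3
O2 needed per kg fuel = C/12 + H/4 = 0.835/12 + 0.111/4 = 0.09733333 kmol
Per kg fuel: N2 = O2*3.76*22.4 = 0.09733333*3.76*22.4 = 8.19780 Nm^3
Total per kg = 1.55867 + 1.24320 + 8.19780 = 10.99967 Nm^3
Total = 10.99967 * 4.1 = 45.10 Nm^3


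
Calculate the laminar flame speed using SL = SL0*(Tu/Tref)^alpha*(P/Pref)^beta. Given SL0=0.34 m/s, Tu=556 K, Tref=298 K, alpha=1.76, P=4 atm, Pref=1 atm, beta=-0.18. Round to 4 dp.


SL = SL0 * (Tu/Tref)^alpha * (P/Pref)^beta
T ratio = 556/298 = 1.86577181
(T ratio)^alpha = 1.86577181^1.76 = 2.997167
(P/Pref)^beta = 4^(-0.18) = 0.779165
SL = 0.34 * 2.997167 * 0.779165 = 0.7940 m/s


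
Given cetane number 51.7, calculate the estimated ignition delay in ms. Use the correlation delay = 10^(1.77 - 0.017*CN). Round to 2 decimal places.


delay = 10^(1.77 - 0.017*CN)
Exponent = 1.77 - 0.017*51.7 = 0.8911
delay = 10^0.8911 = 7.78 ms


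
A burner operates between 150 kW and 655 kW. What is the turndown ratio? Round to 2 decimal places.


TDR = Q_max / Q_min
TDR = 655 / 150 = 4.37


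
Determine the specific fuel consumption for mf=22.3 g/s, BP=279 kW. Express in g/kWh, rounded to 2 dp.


SFC = (mf / BP) * 3600
Rate = 22.3 / 279 = 0.079928 g/(s*kW)
SFC = 0.079928 * 3600 = 287.74 g/kWh


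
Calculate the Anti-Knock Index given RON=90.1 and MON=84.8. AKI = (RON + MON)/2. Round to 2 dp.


AKI = (RON + MON) / 2
AKI = (90.1 + 84.8) / 2
AKI = 174.9 / 2 = 87.45


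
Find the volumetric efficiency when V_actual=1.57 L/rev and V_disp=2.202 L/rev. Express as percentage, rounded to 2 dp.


eta_v = (V_actual / V_disp) * 100
Ratio = 1.57 / 2.202 = 0.7130
eta_v = 0.7130 * 100 = 71.30%


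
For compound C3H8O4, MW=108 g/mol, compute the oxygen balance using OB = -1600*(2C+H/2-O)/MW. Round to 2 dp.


OB = -1600 * (2C + H/2 - O) / MW
Inner = 2*3 + 8/2 - 4 = 6.00
OB = -1600 * 6.00 / 108 = -88.89%


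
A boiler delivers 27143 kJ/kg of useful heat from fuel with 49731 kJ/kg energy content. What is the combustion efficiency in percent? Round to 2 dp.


Efficiency = (Q_useful / Q_fuel) * 100
Efficiency = (27143 / 49731) * 100
Efficiency = 0.5458 * 100 = 54.58%


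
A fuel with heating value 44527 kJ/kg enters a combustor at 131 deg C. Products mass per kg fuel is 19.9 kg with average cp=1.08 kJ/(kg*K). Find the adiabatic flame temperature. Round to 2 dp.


T_ad = T_in + Hc / (m_p * cp)
Denominator = 19.9 * 1.08 = 21.4920
Temperature rise = 44527 / 21.4920 = 2071.79 K
T_ad = 131 + 2071.79 = 2202.79 deg C


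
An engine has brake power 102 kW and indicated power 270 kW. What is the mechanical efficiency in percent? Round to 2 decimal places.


eta_mech = (BP / IP) * 100
Ratio = 102 / 270 = 0.3778
eta_mech = 0.3778 * 100 = 37.78%


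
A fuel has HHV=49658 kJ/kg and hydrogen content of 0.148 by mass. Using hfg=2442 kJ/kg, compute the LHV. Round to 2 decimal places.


LHV = HHV - hfg * 9 * H
Water correction = 2442 * 9 * 0.148 = 3252.744 kJ/kg
LHV = 49658 - 3252.744 = 46405.26 kJ/kg


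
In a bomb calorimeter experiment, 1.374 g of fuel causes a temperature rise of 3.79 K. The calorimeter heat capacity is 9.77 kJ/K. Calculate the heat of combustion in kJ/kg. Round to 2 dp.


Hc = C_cal * delta_T / m_fuel
Q_released = 9.77 * 3.79 = 37.0283 kJ
m_fuel = 1.374 g = 1.374/1000 kg = 0.001374 kg
Hc = 37.0283 / 0.001374 = 26949.27 kJ/kg


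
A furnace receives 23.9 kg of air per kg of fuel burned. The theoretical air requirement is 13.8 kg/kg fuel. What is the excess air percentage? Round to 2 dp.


Excess air = actual - stoichiometric = 23.9 - 13.8 = 10.10 kg/kg fuel
Excess air % = (excess / stoich) * 100 = (10.10 / 13.8) * 100 = 73.19%


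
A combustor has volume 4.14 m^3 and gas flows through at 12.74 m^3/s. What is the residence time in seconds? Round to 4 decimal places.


tau = V / Q_flow
tau = 4.14 / 12.74 = 0.3250 s


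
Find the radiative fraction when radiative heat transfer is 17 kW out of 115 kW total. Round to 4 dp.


f_rad = Q_rad / Q_total
f_rad = 17 / 115 = 0.1478


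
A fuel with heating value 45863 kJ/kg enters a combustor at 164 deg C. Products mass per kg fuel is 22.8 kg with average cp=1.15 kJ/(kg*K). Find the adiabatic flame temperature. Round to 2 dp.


T_ad = T_in + Hc / (m_p * cp)
Denominator = 22.8 * 1.15 = 26.2200
Temperature rise = 45863 / 26.2200 = 1749.16 K
T_ad = 164 + 1749.16 = 1913.16 deg C


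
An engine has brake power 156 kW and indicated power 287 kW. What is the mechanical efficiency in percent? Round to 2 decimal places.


eta_mech = (BP / IP) * 100
Ratio = 156 / 287 = 0.5436
eta_mech = 0.5436 * 100 = 54.36%


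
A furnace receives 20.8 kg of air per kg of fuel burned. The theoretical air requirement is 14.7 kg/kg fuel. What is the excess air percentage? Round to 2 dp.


Excess air = actual - stoichiometric = 20.8 - 14.7 = 6.10 kg/kg fuel
Excess air % = (excess / stoich) * 100 = (6.10 / 14.7) * 100 = 41.50%


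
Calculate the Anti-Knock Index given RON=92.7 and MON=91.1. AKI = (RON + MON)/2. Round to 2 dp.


AKI = (RON + MON) / 2
AKI = (92.7 + 91.1) / 2
AKI = 183.8 / 2 = 91.90


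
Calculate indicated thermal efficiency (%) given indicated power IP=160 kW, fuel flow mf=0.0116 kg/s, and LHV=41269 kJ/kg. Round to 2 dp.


eta_ith = (IP / (mf * LHV)) * 100
Denominator = 0.0116 * 41269 = 478.7204 kW
eta_ith = (160 / 478.7204) * 100 = 33.42%


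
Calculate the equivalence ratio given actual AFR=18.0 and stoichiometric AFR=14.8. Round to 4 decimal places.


phi = AFR_stoich / AFR_actual
phi = 14.8 / 18.0 = 0.8222


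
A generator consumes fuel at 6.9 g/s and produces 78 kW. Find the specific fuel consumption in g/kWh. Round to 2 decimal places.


SFC = (mf / BP) * 3600
Rate = 6.9 / 78 = 0.088462 g/(s*kW)
SFC = 0.088462 * 3600 = 318.46 g/kWh


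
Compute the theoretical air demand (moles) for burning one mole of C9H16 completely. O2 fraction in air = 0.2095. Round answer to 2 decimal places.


Balanced combustion: C9H16 + 13 O2 -> 9 CO2 + 8 H2O
O2 needed = C + H/4 = 9 + 16/4 = 13.00 moles
Air moles = O2 / 0.2095 = 13.00 / 0.2095 = 62.05 moles air


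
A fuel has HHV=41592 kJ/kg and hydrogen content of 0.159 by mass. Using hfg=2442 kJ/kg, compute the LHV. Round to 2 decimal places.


LHV = HHV - hfg * 9 * H
Water correction = 2442 * 9 * 0.159 = 3494.502 kJ/kg
LHV = 41592 - 3494.502 = 38097.50 kJ/kg


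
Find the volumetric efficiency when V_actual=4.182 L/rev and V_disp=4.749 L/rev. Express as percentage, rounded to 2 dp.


eta_v = (V_actual / V_disp) * 100
Ratio = 4.182 / 4.749 = 0.8806
eta_v = 0.8806 * 100 = 88.06%


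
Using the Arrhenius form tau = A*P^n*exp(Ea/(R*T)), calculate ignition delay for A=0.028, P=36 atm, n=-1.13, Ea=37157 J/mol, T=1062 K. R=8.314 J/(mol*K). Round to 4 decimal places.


tau = A * P^n * exp(Ea/(R*T))
P^n = 36^(-1.13) = 0.01743324
Ea/(R*T) = 37157/(8.314*1062) = 4.208294
exp(Ea/(R*T)) = 67.241749
tau = 0.028 * 0.01743324 * 67.241749 = 0.0328 ms


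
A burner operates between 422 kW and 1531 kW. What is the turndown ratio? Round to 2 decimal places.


TDR = Q_max / Q_min
TDR = 1531 / 422 = 3.63


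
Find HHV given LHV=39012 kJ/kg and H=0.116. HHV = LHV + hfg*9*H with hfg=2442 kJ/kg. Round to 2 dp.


HHV = LHV + hfg * 9 * H
Water addition = 2442 * 9 * 0.116 = 2549.448 kJ/kg
HHV = 39012 + 2549.448 = 41561.45 kJ/kg


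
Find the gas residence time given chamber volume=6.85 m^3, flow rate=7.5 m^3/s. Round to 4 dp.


tau = V / Q_flow
tau = 6.85 / 7.5 = 0.9133 s


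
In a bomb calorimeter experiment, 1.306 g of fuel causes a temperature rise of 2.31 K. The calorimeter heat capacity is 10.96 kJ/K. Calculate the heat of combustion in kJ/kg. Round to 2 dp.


Hc = C_cal * delta_T / m_fuel
Q_released = 10.96 * 2.31 = 25.3176 kJ
m_fuel = 1.306 g = 1.306/1000 kg = 0.001306 kg
Hc = 25.3176 / 0.001306 = 19385.60 kJ/kg


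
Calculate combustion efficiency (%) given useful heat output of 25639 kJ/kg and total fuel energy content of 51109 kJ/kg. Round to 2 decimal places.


Efficiency = (Q_useful / Q_fuel) * 100
Efficiency = (25639 / 51109) * 100
Efficiency = 0.5017 * 100 = 50.17%


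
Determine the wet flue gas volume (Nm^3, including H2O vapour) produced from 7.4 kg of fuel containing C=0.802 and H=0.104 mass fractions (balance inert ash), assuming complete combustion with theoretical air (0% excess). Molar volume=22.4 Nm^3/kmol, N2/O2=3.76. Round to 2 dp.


Per kg fuel: CO2 = (C/12 kmol)*22.4 = (0.802/12)*22.4 = 1.49707 Nm^3
Per kg fuel: H2O = (H/2 kmol)*22.4 = (0.104/2)*22.4 = 1.16480 Nm^3
O2 needed per kg fuel = C/12 + H/4 = 0.802/12 + 0.104/4 = 0.09283333 kmol
Per kg fuel: N2 = O2*3.76*22.4 = 0.09283333*3.76*22.4 = 7.81879 Nm^3
Total per kg = 1.49707 + 1.16480 + 7.81879 = 10.48066 Nm^3
Total = 10.48066 * 7.4 = 77.56 Nm^3


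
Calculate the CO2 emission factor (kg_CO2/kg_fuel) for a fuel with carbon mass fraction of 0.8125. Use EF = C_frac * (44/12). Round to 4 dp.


EF = C_frac * (M_CO2 / M_C)
EF = 0.8125 * (44/12)
EF = 0.8125 * 3.666667 = 2.9792 kg_CO2/kg_fuel


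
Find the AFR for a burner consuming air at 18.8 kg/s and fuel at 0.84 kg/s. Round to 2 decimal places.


AFR = m_air / m_fuel
AFR = 18.8 / 0.84 = 22.38


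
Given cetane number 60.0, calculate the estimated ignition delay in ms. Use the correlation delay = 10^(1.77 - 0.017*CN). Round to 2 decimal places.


delay = 10^(1.77 - 0.017*CN)
Exponent = 1.77 - 0.017*60.0 = 0.7500
delay = 10^0.7500 = 5.62 ms


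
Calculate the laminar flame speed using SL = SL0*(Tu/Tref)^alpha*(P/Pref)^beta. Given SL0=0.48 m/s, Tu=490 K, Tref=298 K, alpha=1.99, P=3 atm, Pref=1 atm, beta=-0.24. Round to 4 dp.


SL = SL0 * (Tu/Tref)^alpha * (P/Pref)^beta
T ratio = 490/298 = 1.64429530
(T ratio)^alpha = 1.64429530^1.99 = 2.690295
(P/Pref)^beta = 3^(-0.24) = 0.768229
SL = 0.48 * 2.690295 * 0.768229 = 0.9920 m/s


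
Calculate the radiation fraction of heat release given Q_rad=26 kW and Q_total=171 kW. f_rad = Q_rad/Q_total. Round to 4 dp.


f_rad = Q_rad / Q_total
f_rad = 26 / 171 = 0.1520


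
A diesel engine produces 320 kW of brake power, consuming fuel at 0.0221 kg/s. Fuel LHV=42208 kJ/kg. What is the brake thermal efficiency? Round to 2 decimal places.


eta_BTE = (BP / (mf * LHV)) * 100
Denominator = 0.0221 * 42208 = 932.7968 kW
eta_BTE = (320 / 932.7968) * 100 = 34.31%


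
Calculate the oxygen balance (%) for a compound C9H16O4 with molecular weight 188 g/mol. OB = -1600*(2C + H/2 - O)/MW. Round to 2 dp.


OB = -1600 * (2C + H/2 - O) / MW
Inner = 2*9 + 16/2 - 4 = 22.00
OB = -1600 * 22.00 / 188 = -187.23%


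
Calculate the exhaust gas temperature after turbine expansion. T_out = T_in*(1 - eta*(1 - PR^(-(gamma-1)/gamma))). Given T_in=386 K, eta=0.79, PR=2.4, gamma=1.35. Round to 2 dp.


T_out = T_in * (1 - eta * (1 - PR^(-(gamma-1)/gamma)))
Exponent = -(1.35-1)/1.35 = -0.25925926
PR^exp = 2.4^(-0.25925926) = 0.79694200
Factor = 1 - 0.79*(1 - 0.79694200) = 0.83958418
T_out = 386 * 0.83958418 = 324.08 K


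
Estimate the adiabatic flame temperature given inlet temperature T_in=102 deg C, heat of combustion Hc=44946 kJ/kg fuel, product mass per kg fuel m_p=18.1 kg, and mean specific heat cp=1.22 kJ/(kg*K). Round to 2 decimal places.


T_ad = T_in + Hc / (m_p * cp)
Denominator = 18.1 * 1.22 = 22.0820
Temperature rise = 44946 / 22.0820 = 2035.41 K
T_ad = 102 + 2035.41 = 2137.41 deg C


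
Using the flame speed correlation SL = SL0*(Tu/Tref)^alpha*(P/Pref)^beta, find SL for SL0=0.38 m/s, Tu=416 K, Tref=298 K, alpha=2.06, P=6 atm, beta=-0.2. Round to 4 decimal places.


SL = SL0 * (Tu/Tref)^alpha * (P/Pref)^beta
T ratio = 416/298 = 1.39597315
(T ratio)^alpha = 1.39597315^2.06 = 1.988139
(P/Pref)^beta = 6^(-0.2) = 0.698827
SL = 0.38 * 1.988139 * 0.698827 = 0.5280 m/s


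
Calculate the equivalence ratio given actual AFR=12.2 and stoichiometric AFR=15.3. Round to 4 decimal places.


phi = AFR_stoich / AFR_actual
phi = 15.3 / 12.2 = 1.2541


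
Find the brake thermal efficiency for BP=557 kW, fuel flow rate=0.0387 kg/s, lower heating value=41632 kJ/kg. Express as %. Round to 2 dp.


eta_BTE = (BP / (mf * LHV)) * 100
Denominator = 0.0387 * 41632 = 1611.1584 kW
eta_BTE = (557 / 1611.1584) * 100 = 34.57%


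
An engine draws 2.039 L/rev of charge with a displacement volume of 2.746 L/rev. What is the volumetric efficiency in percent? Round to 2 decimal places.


eta_v = (V_actual / V_disp) * 100
Ratio = 2.039 / 2.746 = 0.7425
eta_v = 0.7425 * 100 = 74.25%


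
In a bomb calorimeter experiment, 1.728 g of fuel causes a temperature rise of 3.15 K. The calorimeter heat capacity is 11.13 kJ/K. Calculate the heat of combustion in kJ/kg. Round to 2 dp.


Hc = C_cal * delta_T / m_fuel
Q_released = 11.13 * 3.15 = 35.0595 kJ
m_fuel = 1.728 g = 1.728/1000 kg = 0.001728 kg
Hc = 35.0595 / 0.001728 = 20289.06 kJ/kg


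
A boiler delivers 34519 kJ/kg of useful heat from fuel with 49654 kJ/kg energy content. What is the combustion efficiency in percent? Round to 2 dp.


Efficiency = (Q_useful / Q_fuel) * 100
Efficiency = (34519 / 49654) * 100
Efficiency = 0.6952 * 100 = 69.52%


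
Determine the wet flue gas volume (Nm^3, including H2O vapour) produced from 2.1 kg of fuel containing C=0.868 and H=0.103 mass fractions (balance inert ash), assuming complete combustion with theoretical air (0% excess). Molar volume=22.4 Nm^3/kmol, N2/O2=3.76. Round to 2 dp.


Per kg fuel: CO2 = (C/12 kmol)*22.4 = (0.868/12)*22.4 = 1.62027 Nm^3
Per kg fuel: H2O = (H/2 kmol)*22.4 = (0.103/2)*22.4 = 1.15360 Nm^3
O2 needed per kg fuel = C/12 + H/4 = 0.868/12 + 0.103/4 = 0.09808333 kmol
Per kg fuel: N2 = O2*3.76*22.4 = 0.09808333*3.76*22.4 = 8.26097 Nm^3
Total per kg = 1.62027 + 1.15360 + 8.26097 = 11.03484 Nm^3
Total = 11.03484 * 2.1 = 23.17 Nm^3


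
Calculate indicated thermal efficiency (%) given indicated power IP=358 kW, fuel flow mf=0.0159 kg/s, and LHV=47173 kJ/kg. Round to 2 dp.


eta_ith = (IP / (mf * LHV)) * 100
Denominator = 0.0159 * 47173 = 750.0507 kW
eta_ith = (358 / 750.0507) * 100 = 47.73%


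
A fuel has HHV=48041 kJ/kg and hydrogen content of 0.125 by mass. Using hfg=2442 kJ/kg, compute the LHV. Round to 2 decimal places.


LHV = HHV - hfg * 9 * H
Water correction = 2442 * 9 * 0.125 = 2747.250 kJ/kg
LHV = 48041 - 2747.250 = 45293.75 kJ/kg


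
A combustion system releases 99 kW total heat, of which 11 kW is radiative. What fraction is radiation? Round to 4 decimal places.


f_rad = Q_rad / Q_total
f_rad = 11 / 99 = 0.1111


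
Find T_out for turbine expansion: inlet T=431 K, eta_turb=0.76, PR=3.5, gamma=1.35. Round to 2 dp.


T_out = T_in * (1 - eta * (1 - PR^(-(gamma-1)/gamma)))
Exponent = -(1.35-1)/1.35 = -0.25925926
PR^exp = 3.5^(-0.25925926) = 0.72267881
Factor = 1 - 0.76*(1 - 0.72267881) = 0.78923590
T_out = 431 * 0.78923590 = 340.16 K


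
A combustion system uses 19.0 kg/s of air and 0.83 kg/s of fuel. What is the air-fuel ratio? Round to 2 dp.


AFR = m_air / m_fuel
AFR = 19.0 / 0.83 = 22.89


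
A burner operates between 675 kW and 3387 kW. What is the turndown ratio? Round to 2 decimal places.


TDR = Q_max / Q_min
TDR = 3387 / 675 = 5.02


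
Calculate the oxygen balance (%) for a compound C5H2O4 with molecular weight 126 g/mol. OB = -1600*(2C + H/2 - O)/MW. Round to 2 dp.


OB = -1600 * (2C + H/2 - O) / MW
Inner = 2*5 + 2/2 - 4 = 7.00
OB = -1600 * 7.00 / 126 = -88.89%


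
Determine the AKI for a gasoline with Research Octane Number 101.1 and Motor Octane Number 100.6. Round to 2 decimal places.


AKI = (RON + MON) / 2
AKI = (101.1 + 100.6) / 2
AKI = 201.7 / 2 = 100.85


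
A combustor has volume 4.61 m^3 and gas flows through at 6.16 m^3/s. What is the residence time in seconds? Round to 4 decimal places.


tau = V / Q_flow
tau = 4.61 / 6.16 = 0.7484 s


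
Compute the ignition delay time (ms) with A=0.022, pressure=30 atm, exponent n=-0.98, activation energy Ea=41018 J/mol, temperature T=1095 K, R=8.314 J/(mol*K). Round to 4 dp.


tau = A * P^n * exp(Ea/(R*T))
P^n = 30^(-0.98) = 0.03567970
Ea/(R*T) = 41018/(8.314*1095) = 4.505576
exp(Ea/(R*T)) = 90.520489
tau = 0.022 * 0.03567970 * 90.520489 = 0.0711 ms


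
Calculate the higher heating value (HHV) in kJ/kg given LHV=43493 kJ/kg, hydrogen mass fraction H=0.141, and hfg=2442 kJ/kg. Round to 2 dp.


HHV = LHV + hfg * 9 * H
Water addition = 2442 * 9 * 0.141 = 3098.898 kJ/kg
HHV = 43493 + 3098.898 = 46591.90 kJ/kg


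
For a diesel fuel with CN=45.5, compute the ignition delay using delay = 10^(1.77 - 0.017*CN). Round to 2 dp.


delay = 10^(1.77 - 0.017*CN)
Exponent = 1.77 - 0.017*45.5 = 0.9965
delay = 10^0.9965 = 9.92 ms


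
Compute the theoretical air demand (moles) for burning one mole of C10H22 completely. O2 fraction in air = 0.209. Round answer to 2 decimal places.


Balanced combustion: C10H22 + 15.5 O2 -> 10 CO2 + 11 H2O
O2 needed = C + H/4 = 10 + 22/4 = 15.50 moles
Air moles = O2 / 0.209 = 15.50 / 0.209 = 74.16 moles air


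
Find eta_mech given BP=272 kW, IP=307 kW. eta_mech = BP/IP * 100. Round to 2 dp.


eta_mech = (BP / IP) * 100
Ratio = 272 / 307 = 0.8860
eta_mech = 0.8860 * 100 = 88.60%


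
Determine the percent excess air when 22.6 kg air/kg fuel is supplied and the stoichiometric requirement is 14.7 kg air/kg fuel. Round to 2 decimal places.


Excess air = actual - stoichiometric = 22.6 - 14.7 = 7.90 kg/kg fuel
Excess air % = (excess / stoich) * 100 = (7.90 / 14.7) * 100 = 53.74%


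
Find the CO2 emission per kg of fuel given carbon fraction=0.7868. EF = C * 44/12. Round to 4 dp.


EF = C_frac * (M_CO2 / M_C)
EF = 0.7868 * (44/12)
EF = 0.7868 * 3.666667 = 2.8849 kg_CO2/kg_fuel


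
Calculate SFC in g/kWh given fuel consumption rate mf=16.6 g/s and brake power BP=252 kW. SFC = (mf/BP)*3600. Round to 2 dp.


SFC = (mf / BP) * 3600
Rate = 16.6 / 252 = 0.065873 g/(s*kW)
SFC = 0.065873 * 3600 = 237.14 g/kWh


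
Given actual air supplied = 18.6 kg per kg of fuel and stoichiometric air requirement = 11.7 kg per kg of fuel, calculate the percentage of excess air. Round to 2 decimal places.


Excess air = actual - stoichiometric = 18.6 - 11.7 = 6.90 kg/kg fuel
Excess air % = (excess / stoich) * 100 = (6.90 / 11.7) * 100 = 58.97%


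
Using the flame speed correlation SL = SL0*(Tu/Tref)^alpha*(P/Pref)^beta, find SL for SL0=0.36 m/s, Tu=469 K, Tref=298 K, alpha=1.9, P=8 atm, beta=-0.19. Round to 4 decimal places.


SL = SL0 * (Tu/Tref)^alpha * (P/Pref)^beta
T ratio = 469/298 = 1.57382550
(T ratio)^alpha = 1.57382550^1.9 = 2.367105
(P/Pref)^beta = 8^(-0.19) = 0.673617
SL = 0.36 * 2.367105 * 0.673617 = 0.5740 m/s


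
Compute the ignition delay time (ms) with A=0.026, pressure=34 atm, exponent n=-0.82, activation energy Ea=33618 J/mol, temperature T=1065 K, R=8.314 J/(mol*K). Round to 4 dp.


tau = A * P^n * exp(Ea/(R*T))
P^n = 34^(-0.82) = 0.05548649
Ea/(R*T) = 33618/(8.314*1065) = 3.796752
exp(Ea/(R*T)) = 44.556236
tau = 0.026 * 0.05548649 * 44.556236 = 0.0643 ms


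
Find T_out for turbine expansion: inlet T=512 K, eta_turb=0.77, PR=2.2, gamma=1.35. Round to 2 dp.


T_out = T_in * (1 - eta * (1 - PR^(-(gamma-1)/gamma)))
Exponent = -(1.35-1)/1.35 = -0.25925926
PR^exp = 2.2^(-0.25925926) = 0.81512413
Factor = 1 - 0.77*(1 - 0.81512413) = 0.85764558
T_out = 512 * 0.85764558 = 439.11 K


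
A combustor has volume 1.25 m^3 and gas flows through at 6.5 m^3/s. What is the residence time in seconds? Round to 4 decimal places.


tau = V / Q_flow
tau = 1.25 / 6.5 = 0.1923 s


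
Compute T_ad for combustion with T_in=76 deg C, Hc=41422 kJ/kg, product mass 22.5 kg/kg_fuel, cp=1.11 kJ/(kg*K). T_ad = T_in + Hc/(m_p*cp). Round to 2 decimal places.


T_ad = T_in + Hc / (m_p * cp)
Denominator = 22.5 * 1.11 = 24.9750
Temperature rise = 41422 / 24.9750 = 1658.54 K
T_ad = 76 + 1658.54 = 1734.54 deg C


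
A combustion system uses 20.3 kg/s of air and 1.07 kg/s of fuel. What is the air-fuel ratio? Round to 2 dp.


AFR = m_air / m_fuel
AFR = 20.3 / 1.07 = 18.97


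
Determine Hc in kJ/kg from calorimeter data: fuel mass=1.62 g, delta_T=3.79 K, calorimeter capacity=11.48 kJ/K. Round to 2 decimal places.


Hc = C_cal * delta_T / m_fuel
Q_released = 11.48 * 3.79 = 43.5092 kJ
m_fuel = 1.62 g = 1.62/1000 kg = 0.001620 kg
Hc = 43.5092 / 0.001620 = 26857.53 kJ/kg
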